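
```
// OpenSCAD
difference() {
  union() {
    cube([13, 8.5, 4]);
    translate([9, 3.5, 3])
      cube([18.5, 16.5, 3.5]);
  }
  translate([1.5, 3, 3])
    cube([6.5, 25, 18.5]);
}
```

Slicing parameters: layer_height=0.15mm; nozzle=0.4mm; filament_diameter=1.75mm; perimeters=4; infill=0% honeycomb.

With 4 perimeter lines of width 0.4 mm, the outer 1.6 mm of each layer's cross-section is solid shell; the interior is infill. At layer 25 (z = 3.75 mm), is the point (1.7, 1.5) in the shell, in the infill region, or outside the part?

shell

At z = 3.75 mm: the 13×8.5 cube contributes its full rectangle; the cube at (9, 3.5) is present — its section is the full 18.5×16.5 rectangle; Taking the union: the regions partially overlap (shared area 20.00 mm²), so overlapping operands fuse into one piece — 1 connected region; the cube at (1.5, 3) is present — its section is the full 6.5×25 rectangle; Taking the first minus the rest: starting from the result so far, the 6.5×25 cube at (1.5, 3) partially overlaps it — only the 35.75 mm² overlap (of its 162.50 mm²) is removed, clipping the outline — 1 connected region. Overall, the cross-section is a single solid region. The nearest boundary edge runs (1.50, 3.00)→(8.00, 3.00); distance from the point to it = 1.50 mm. The point is inside the cross-section, 1.50 mm from the nearest boundary — within the 1.6 mm shell band (4 × 0.4).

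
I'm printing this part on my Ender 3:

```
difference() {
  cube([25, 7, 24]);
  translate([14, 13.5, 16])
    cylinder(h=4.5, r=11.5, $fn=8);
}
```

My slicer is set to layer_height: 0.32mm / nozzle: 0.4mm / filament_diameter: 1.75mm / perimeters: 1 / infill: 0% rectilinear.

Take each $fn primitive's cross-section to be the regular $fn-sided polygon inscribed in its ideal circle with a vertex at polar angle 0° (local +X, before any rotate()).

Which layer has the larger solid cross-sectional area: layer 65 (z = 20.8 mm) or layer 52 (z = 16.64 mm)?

layer 65 (z = 20.8 mm)

Layer 65 (z = 20.8): the cube is present — its section is the full 25×7 rectangle (area 175.00 mm²); the cylinder at (14, 13.5) is not intersected at this z (z outside [16, 20.5]); Taking the first minus the rest: none of the subtracted shapes is present at this height, so the 25×7 cube is unchanged — area = 175.00 mm². So its area = 175.00 mm². Layer 52 (z = 16.64): the 25×7 cube contributes its full rectangle (area 175.00 mm²); the r=11.5 cylinder at (14, 13.5) gives a regular 8-gon of circumradius 11.5 (constant along its height) (area = (8/2)·11.500²·sin(360°/8) = 374.06 mm²); After the difference (first − rest): starting from the 25×7 cube (175.00 mm²), the r=11.5 cylinder at (14, 13.5) partially overlaps it — only the 55.03 mm² overlap (of its 374.06 mm²) is removed, clipping the outline — area = 119.97 mm². So its area = 119.97 mm². Layer 65 is larger (175.00 vs 119.97 mm²).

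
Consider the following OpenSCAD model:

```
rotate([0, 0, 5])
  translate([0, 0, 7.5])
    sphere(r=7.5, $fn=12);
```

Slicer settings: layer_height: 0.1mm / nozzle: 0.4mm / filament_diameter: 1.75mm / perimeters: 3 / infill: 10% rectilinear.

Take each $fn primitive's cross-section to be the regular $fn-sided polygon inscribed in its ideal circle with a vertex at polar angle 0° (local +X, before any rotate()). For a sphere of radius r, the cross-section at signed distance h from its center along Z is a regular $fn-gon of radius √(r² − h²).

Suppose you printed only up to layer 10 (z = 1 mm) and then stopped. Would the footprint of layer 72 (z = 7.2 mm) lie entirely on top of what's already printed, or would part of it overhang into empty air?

Compare the two slices. At z = 1: the r=7.5 sphere slices to a regular 12-gon of circumradius 3.742 (√(r²−h²) with h=6.5 from center) (area = (12/2)·3.742²·sin(360°/12) = 42.00 mm²); (whole slice rotated 5° about Z — lengths, areas and connectivity unchanged). At z = 7.2: the r=7.5 sphere contributes a regular 12-gon of circumradius √(7.5²−0.3²) = 7.494 (area = (12/2)·7.494²·sin(360°/12) = 168.48 mm²); (rotated 5° about Z; rotation is an isometry so areas/perimeters/island counts are preserved). Checking containment: at z = 7.2 the cross-section extends beyond the z = 1 cross-section by about 126.48 mm².

part overhangs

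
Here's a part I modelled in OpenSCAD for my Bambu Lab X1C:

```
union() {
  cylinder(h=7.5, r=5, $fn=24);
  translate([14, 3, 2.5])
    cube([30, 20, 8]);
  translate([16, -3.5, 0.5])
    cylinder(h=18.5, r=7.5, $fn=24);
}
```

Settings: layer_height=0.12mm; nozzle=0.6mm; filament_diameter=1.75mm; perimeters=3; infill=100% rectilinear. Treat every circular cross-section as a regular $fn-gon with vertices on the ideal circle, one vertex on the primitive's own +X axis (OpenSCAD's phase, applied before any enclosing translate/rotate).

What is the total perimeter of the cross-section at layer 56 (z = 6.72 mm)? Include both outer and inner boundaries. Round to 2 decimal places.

165.93 mm

At z = 6.72 mm: the r=5 cylinder gives a regular 24-gon of circumradius 5 (constant along its height) (perimeter = 2·24·5.000·sin(180°/24) = 31.33 mm); the cube at (14, 3) (footprint 30×20) is included at this height (perimeter 100.00 mm); the cylinder at (16, -3.5): section is a regular 24-gon, circumradius r=7.5 (perimeter = 2·24·7.500·sin(180°/24) = 46.99 mm); Taking the union: the regions partially overlap (shared area 4.10 mm²), so the edge portions inside another operand are dropped and the merged outline is re-measured after clipping — boundary = 165.93 mm. Overall, the cross-section has 2 separate islands. Total boundary length (outer) = 165.93 mm.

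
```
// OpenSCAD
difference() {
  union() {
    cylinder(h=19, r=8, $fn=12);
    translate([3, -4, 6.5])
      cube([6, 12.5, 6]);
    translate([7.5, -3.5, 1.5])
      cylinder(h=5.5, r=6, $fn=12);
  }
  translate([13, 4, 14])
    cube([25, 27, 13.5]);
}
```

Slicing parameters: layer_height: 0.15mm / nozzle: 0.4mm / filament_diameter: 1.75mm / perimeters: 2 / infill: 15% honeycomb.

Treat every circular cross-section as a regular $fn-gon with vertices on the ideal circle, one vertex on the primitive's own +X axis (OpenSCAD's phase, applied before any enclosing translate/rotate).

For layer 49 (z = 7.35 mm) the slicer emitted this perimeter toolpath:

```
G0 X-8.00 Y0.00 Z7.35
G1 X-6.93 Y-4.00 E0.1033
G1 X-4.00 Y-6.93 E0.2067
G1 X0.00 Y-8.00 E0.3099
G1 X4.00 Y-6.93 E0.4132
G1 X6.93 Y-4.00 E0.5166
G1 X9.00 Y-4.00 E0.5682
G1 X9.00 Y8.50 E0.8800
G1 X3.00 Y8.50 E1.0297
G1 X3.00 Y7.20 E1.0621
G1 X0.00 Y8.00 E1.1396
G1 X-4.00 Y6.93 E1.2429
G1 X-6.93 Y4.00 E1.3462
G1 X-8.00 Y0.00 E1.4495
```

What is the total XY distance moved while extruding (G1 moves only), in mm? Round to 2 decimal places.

Sum the Euclidean lengths of each G1 segment: total = 58.11 mm.

58.11 mm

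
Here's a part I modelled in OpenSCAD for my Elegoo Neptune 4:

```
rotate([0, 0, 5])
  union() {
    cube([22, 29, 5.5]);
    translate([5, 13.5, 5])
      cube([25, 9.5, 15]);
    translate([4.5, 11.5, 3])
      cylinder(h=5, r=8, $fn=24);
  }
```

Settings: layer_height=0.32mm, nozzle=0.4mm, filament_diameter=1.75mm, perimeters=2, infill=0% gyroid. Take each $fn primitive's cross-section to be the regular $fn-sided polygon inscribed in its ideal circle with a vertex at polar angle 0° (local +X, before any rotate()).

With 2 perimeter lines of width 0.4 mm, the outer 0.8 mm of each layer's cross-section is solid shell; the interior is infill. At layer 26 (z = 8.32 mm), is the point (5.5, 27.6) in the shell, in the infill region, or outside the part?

At z = 8.32 mm: the cube does not reach this height (z outside [0, 5.5]); the 25×9.5 cube at (5, 13.5) contributes its full rectangle; the cylinder at (4.5, 11.5) does not reach this height (z outside [3, 8]); Merging all regions: only the 25×9.5 cube at (5, 13.5) is present, so the union is just that shape — 1 connected region; (rotated 5° about Z; rotation is an isometry so areas/perimeters/island counts are preserved). Overall, the cross-section is a single solid region. Undo the 5° rotation: the query point maps to (7.885, 27.016) in the un-rotated model frame. The nearest boundary edge runs (30.00, 23.00)→(5.00, 23.00); distance from the point to it = 4.02 mm. The point is not inside any of the regions above, so it lies outside the cross-section (4.02 mm from the nearest boundary).

outside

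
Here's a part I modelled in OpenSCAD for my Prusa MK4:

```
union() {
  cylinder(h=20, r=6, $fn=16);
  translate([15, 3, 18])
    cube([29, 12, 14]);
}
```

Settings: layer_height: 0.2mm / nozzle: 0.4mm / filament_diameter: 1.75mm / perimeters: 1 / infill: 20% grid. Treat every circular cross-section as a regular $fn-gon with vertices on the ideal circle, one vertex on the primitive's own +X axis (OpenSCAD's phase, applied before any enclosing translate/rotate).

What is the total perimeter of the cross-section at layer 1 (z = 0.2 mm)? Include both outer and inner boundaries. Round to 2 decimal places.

At z = 0.2 mm: the cylinder: section is a regular 16-gon, circumradius r=6 (perimeter = 2·16·6.000·sin(180°/16) = 37.46 mm); the cube at (15, 3) is not intersected at this z (z outside [18, 32]); Combining (union): only the r=6 cylinder is present, so the union is just that shape — boundary = 37.46 mm. Overall, the cross-section is a single solid region. Total boundary length (outer) = 37.46 mm.

37.46 mm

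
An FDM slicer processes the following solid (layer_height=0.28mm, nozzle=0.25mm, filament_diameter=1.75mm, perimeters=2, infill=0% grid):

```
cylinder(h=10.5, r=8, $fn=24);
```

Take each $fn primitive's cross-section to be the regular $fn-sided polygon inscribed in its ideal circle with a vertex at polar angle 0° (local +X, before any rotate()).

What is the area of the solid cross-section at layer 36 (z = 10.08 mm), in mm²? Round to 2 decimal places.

198.77 mm²

At z = 10.08 mm: the r=8 cylinder gives a regular 24-gon of circumradius 8 (constant along its height) (area = (24/2)·8.000²·sin(360°/24) = 198.77 mm²). Overall, the cross-section is a single solid region. Net area = 198.77 mm².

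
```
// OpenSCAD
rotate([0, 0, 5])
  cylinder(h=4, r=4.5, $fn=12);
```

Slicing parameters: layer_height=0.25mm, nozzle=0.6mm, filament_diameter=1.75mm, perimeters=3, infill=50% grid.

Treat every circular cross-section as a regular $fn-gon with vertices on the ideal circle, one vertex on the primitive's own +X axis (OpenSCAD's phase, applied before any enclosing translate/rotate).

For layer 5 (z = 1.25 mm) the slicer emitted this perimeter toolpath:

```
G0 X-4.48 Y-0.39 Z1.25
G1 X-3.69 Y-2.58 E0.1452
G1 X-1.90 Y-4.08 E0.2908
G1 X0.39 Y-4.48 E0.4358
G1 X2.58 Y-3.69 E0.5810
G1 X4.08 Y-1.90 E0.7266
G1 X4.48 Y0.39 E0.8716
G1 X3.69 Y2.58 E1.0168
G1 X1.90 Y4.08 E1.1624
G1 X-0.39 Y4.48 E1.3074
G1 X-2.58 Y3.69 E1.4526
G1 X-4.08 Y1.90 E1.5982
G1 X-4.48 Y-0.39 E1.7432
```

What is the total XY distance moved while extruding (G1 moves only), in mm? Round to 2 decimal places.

27.95 mm

Sum the Euclidean lengths of each G1 segment: total = 27.95 mm.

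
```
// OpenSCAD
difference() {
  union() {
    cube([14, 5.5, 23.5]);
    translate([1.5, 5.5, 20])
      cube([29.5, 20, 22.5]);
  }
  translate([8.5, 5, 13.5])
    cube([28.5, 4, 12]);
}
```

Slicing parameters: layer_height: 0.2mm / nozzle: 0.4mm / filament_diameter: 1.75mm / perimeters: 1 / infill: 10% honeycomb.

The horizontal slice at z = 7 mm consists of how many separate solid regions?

At z = 7 mm: the 14×5.5 cube contributes its full rectangle; the cube at (1.5, 5.5) does not reach this height (z outside [20, 42.5]); Taking the union: only the 14×5.5 cube is present, so the union is just that shape — 1 connected region; the cube at (8.5, 5) does not reach this height (z outside [13.5, 25.5]); After the difference (first − rest): none of the subtracted shapes is present at this height, so the result so far is unchanged — 1 connected region. The result has 1 disconnected region.

1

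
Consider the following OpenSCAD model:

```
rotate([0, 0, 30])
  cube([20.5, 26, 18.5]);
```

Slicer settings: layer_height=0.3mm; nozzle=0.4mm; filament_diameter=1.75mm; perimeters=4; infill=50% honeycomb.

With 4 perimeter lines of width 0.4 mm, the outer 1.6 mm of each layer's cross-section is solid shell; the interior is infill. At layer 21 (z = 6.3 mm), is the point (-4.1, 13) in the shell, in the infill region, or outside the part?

infill

At z = 6.3 mm: the cube (footprint 20.5×26) is included at this height; (whole slice rotated 30° about Z — lengths, areas and connectivity unchanged). Overall, the cross-section is a single solid region. Undo the 30° rotation: the query point maps to (2.949, 13.308) in the un-rotated model frame. The nearest boundary edge runs (0.00, 26.00)→(0.00, 0.00); distance from the point to it = 2.95 mm. The point is inside the cross-section and 2.95 mm from the nearest boundary — more than the 1.6 mm shell width (4 × 0.4), so it's in the infill interior.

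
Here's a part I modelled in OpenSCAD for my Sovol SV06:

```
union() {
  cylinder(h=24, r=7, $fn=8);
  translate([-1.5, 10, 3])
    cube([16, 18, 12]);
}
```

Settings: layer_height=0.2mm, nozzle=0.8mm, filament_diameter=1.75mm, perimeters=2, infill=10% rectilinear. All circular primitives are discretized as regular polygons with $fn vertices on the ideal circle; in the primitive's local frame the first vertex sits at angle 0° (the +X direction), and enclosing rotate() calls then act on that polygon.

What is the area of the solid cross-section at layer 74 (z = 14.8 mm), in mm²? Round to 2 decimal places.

426.59 mm²

At z = 14.8 mm: the r=7 cylinder contributes a regular 8-gon of circumradius 7 (area = (8/2)·7.000²·sin(360°/8) = 138.59 mm²); the cube at (-1.5, 10) is present — its section is the full 16×18 rectangle (area 288.00 mm²); Taking the union: the 2 present regions are separate (no shared area or edge), so areas and boundary lengths simply add and each stays a separate island — area = 426.59 mm². Overall, the cross-section has 2 separate islands. Net area = 426.59 mm².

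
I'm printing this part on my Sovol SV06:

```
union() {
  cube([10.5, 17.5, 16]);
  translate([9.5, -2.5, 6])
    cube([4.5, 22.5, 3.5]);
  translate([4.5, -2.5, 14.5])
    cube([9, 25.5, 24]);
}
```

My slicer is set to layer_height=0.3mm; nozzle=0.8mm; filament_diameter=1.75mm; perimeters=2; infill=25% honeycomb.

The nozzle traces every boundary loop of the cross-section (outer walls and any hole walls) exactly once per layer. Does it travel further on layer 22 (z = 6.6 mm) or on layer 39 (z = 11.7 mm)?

Layer 22 (z = 6.6): the cube (footprint 10.5×17.5) is included at this height (perimeter 56.00 mm); the cube at (9.5, -2.5) (footprint 4.5×22.5) is included at this height (perimeter 54.00 mm); the cube at (4.5, -2.5) is not intersected at this z (z outside [14.5, 38.5]); Merging all regions: the regions partially overlap (shared area 17.50 mm²), so the edge portions inside another operand are dropped and the merged outline is re-measured after clipping — boundary = 73.00 mm. So its perimeter = 73.00 mm. Layer 39 (z = 11.7): the cube is present — its section is the full 10.5×17.5 rectangle (perimeter 56.00 mm); the cube at (9.5, -2.5) does not reach this height (z outside [6, 9.5]); the cube at (4.5, -2.5) is absent (z outside [14.5, 38.5]); Combining (union): only the 10.5×17.5 cube is present, so the union is just that shape — boundary = 56.00 mm. So its perimeter = 56.00 mm. Layer 22 is larger (73.00 vs 56.00 mm).

layer 22 (z = 6.6 mm)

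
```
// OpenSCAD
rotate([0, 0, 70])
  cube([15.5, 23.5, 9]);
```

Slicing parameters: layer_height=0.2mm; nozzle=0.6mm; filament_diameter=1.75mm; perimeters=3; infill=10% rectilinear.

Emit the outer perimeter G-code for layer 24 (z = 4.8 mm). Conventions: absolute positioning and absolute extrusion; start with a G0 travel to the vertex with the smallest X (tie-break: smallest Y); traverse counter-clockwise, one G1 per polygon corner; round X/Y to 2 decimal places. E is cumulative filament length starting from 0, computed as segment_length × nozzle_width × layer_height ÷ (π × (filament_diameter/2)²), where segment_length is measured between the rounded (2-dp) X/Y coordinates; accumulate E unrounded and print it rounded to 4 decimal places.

G0 X-22.08 Y8.04 Z4.80
G1 X0.00 Y0.00 E1.1723
G1 X5.30 Y14.57 E1.9458
G1 X-16.78 Y22.60 E3.1180
G1 X-22.08 Y8.04 E3.8910

At z = 4.8 mm: the 15.5×23.5 cube contributes its full rectangle; (whole slice rotated 70° about Z — lengths, areas and connectivity unchanged). The outline is a single polygon with 4 vertices. Extrusion per mm of travel: 0.6 × 0.2 / (π × 0.875²) = 0.049890. Accumulating E over each segment gives final E = 3.8910.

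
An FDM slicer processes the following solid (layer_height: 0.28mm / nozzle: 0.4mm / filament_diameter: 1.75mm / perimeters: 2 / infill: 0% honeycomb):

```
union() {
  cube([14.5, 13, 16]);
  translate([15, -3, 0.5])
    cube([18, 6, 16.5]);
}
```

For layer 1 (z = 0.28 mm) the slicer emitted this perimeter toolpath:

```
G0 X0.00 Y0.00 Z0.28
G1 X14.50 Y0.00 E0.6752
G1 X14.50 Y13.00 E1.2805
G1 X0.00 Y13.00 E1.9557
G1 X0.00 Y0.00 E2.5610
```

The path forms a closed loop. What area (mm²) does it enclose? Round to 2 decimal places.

Apply the shoelace formula to the sequence of (X, Y) vertices; enclosed area = 188.50 mm².

188.50 mm²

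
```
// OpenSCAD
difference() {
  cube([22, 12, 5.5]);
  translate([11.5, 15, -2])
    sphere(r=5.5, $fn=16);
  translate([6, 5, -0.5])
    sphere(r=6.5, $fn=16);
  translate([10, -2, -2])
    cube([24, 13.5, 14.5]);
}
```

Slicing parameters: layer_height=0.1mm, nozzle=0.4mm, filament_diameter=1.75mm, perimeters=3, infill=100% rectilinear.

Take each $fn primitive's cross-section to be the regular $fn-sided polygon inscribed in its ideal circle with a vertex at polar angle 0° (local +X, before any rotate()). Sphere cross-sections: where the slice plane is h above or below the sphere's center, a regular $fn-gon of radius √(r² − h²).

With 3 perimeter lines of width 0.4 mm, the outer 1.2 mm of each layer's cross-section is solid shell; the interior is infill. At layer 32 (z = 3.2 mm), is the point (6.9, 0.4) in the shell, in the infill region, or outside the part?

outside

At z = 3.2 mm: the cube is present — its section is the full 22×12 rectangle; the sphere at (11.5, 15): section is a regular 16-gon, circumradius = √(r²−h²) = √(5.5²−5.2²) = 1.792; the r=6.5 sphere at (6, 5) contributes a regular 16-gon of circumradius √(6.5²−3.7²) = 5.344; the cube at (10, -2) is present — its section is the full 24×13.5 rectangle; After the difference (first − rest): starting from the 22×12 cube, the r=5.5 sphere at (11.5, 15) misses the remaining region (no effect); the r=6.5 sphere at (6, 5) partially overlaps it — only the 86.84 mm² overlap (of its 87.44 mm²) is removed, clipping the outline; the 24×13.5 cube at (10, -2) partially overlaps it — only the 132.02 mm² overlap (of its 324.00 mm²) is removed, clipping the outline — 2 connected regions. Overall, the cross-section has 2 separate islands. The nearest boundary edge runs (10.00, 0.00)→(7.73, 0.00); distance from the point to it = 0.92 mm. The point is not inside any of the regions above, so it lies outside the cross-section (0.92 mm from the nearest boundary).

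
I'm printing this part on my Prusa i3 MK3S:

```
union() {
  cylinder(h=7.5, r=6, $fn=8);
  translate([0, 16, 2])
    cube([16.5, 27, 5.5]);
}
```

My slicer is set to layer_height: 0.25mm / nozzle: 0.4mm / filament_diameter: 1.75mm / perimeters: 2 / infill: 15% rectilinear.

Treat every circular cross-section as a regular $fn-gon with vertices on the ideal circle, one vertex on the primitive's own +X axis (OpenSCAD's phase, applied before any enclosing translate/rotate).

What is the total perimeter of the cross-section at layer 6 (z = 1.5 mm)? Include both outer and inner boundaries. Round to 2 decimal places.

At z = 1.5 mm: the r=6 cylinder gives a regular 8-gon of circumradius 6 (constant along its height) (perimeter = 2·8·6.000·sin(180°/8) = 36.74 mm); the cube at (0, 16) is absent (z outside [2, 7.5]); Combining (union): only the r=6 cylinder is present, so the union is just that shape — boundary = 36.74 mm. Overall, the cross-section is a single solid region. Total boundary length (outer) = 36.74 mm.

36.74 mm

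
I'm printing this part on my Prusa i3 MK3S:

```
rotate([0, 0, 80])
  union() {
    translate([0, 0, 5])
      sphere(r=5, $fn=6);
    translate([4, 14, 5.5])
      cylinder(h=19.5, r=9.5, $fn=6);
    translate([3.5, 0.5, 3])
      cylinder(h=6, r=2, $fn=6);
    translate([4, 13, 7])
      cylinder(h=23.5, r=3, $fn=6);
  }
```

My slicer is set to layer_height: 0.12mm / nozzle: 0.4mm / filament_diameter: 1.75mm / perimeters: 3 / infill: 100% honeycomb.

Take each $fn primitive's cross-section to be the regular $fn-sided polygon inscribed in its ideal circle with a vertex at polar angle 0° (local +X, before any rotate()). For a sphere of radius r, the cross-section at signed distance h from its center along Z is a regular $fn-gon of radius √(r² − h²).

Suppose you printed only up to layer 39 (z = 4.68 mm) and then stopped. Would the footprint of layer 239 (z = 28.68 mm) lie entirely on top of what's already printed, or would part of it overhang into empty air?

Compare the two slices. At z = 4.68: the r=5 sphere slices to a regular 6-gon of circumradius 4.990 (√(r²−h²) with h=0.32 from center) (area = (6/2)·4.990²·sin(360°/6) = 64.69 mm²); the cylinder at (4, 14) does not reach this height (z outside [5.5, 25]); the r=2 cylinder at (3.5, 0.5) contributes a regular 6-gon of circumradius 2 (area = (6/2)·2.000²·sin(360°/6) = 10.39 mm²); the cylinder at (4, 13) is not intersected at this z (z outside [7, 30.5]); Merging all regions: the regions partially overlap — summed areas 75.08 mm² minus the doubly-counted overlap 8.48 mm² gives 66.60 mm² — area = 66.60 mm²; (rotated 80° about Z; rotation is an isometry so areas/perimeters/island counts are preserved). At z = 28.68: the sphere is absent (|z−center|=23.680 > r=5); the cylinder at (4, 14) is not intersected at this z (z outside [5.5, 25]); the cylinder at (3.5, 0.5) does not reach this height (z outside [3, 9]); the cylinder at (4, 13): section is a regular 6-gon, circumradius r=3 (area = (6/2)·3.000²·sin(360°/6) = 23.38 mm²); Taking the union: only the r=3 cylinder at (4, 13) is present, so the union is just that shape — area = 23.38 mm²; (rotated 80° about Z; rotation is an isometry so areas/perimeters/island counts are preserved). Checking containment: at z = 28.68 the cross-section extends beyond the z = 4.68 cross-section by about 23.38 mm².

part overhangs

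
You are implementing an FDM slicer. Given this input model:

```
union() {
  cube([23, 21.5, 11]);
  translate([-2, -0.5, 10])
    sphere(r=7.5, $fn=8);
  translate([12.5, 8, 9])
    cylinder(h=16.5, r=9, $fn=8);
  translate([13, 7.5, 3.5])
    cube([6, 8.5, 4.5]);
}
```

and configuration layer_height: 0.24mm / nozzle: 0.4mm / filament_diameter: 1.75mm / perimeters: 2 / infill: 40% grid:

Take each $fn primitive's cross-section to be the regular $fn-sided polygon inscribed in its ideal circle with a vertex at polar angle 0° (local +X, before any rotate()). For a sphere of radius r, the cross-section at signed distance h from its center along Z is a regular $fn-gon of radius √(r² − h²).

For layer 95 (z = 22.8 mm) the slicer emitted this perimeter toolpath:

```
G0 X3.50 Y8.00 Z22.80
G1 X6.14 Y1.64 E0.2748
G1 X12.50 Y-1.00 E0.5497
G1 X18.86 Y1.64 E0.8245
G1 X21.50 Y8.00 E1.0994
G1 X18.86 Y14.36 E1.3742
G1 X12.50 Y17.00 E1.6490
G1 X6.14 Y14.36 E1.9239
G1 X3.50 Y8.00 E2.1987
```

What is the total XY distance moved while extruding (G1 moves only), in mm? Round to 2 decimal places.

55.09 mm

Sum the Euclidean lengths of each G1 segment: total = 55.09 mm.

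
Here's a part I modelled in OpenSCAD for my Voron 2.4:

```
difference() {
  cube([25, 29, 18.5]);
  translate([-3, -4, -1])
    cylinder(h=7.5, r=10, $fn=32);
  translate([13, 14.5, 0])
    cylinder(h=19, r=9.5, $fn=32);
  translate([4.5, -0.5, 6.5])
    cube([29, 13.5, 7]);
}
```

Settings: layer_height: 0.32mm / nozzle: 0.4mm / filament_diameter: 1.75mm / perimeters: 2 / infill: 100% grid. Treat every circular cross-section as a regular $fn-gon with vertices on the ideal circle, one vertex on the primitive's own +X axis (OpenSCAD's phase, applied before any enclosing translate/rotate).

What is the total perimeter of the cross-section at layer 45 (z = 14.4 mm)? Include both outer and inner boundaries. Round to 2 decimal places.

167.59 mm

At z = 14.4 mm: the 25×29 cube contributes its full rectangle (perimeter 108.00 mm); the cylinder at (-3, -4) is not intersected at this z (z outside [-1, 6.5]); the cylinder at (13, 14.5): section is a regular 32-gon, circumradius r=9.5 (perimeter = 2·32·9.500·sin(180°/32) = 59.59 mm); the cube at (4.5, -0.5) is not intersected at this z (z outside [6.5, 13.5]); After the difference (first − rest): starting from the 25×29 cube, the r=9.5 cylinder at (13, 14.5) lies wholly inside it (removes its full 281.71 mm² and its 59.59 mm outline becomes a hole wall) — boundary (outer + 1 inner loop) = 167.59 mm. Overall, the cross-section is one region with 1 hole. Total boundary length (outer + inner) = 167.59 mm.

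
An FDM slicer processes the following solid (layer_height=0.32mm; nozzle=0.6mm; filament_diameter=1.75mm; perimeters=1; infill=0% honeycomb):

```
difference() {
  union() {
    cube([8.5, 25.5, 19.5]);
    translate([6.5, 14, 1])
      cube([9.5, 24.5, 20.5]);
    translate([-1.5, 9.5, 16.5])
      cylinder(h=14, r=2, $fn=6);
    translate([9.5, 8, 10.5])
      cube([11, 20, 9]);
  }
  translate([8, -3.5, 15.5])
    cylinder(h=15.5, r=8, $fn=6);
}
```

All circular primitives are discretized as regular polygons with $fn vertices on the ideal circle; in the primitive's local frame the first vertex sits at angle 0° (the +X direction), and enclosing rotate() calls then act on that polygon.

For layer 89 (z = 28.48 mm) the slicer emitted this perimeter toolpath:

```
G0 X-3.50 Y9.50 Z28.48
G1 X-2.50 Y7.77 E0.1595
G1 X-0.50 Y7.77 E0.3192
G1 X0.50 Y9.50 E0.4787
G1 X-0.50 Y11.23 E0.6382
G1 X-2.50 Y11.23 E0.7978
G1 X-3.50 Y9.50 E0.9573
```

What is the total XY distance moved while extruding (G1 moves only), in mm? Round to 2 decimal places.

Sum the Euclidean lengths of each G1 segment: total = 11.99 mm.

11.99 mm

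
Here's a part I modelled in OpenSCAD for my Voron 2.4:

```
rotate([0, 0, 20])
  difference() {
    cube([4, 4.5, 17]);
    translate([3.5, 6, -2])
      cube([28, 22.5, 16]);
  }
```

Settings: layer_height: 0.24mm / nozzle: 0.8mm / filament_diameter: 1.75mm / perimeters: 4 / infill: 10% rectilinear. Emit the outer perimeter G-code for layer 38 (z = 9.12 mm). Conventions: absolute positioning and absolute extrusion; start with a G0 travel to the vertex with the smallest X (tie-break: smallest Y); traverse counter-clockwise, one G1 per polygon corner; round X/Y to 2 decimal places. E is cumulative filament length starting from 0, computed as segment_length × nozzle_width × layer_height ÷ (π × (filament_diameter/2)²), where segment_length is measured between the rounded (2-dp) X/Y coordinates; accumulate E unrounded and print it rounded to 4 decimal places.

G0 X-1.54 Y4.23 Z9.12
G1 X0.00 Y0.00 E0.3593
G1 X3.76 Y1.37 E0.6788
G1 X2.22 Y5.60 E1.0381
G1 X-1.54 Y4.23 E1.3576

At z = 9.12 mm: the 4×4.5 cube contributes its full rectangle; the cube at (3.5, 6) (footprint 28×22.5) is included at this height; Taking the first minus the rest: starting from the 4×4.5 cube, the 28×22.5 cube at (3.5, 6) misses the remaining region (no effect) — 1 connected region; (whole slice rotated 20° about Z — lengths, areas and connectivity unchanged). The outline is a single polygon with 4 vertices. Extrusion per mm of travel: 0.8 × 0.24 / (π × 0.875²) = 0.079824. Accumulating E over each segment gives final E = 1.3576.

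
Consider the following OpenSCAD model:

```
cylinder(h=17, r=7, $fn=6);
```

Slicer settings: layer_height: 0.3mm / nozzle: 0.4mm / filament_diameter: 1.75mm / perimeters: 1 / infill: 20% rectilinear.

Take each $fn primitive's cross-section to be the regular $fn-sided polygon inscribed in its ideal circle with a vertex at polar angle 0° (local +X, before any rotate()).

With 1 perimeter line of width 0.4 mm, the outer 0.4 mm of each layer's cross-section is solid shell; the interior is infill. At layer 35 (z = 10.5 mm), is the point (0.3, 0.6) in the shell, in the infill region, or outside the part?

infill

At z = 10.5 mm: the r=7 cylinder contributes a regular 6-gon of circumradius 7. Overall, the cross-section is a single solid region. The nearest boundary edge runs (3.50, 6.06)→(-3.50, 6.06); distance from the point to it = 5.46 mm. The point is inside the cross-section and 5.46 mm from the nearest boundary — more than the 0.4 mm shell width (1 × 0.4), so it's in the infill interior.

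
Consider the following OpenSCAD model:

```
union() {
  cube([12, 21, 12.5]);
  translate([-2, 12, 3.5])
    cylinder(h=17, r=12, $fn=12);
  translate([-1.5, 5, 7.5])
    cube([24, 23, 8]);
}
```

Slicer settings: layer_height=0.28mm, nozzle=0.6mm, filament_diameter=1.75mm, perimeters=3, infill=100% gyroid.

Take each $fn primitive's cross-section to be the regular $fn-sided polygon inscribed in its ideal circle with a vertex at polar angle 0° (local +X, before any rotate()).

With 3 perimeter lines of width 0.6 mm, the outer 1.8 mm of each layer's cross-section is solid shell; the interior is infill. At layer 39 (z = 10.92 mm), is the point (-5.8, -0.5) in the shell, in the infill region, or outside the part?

outside

At z = 10.92 mm: the cube is present — its section is the full 12×21 rectangle; the cylinder at (-2, 12): section is a regular 12-gon, circumradius r=12; the 24×23 cube at (-1.5, 5) contributes its full rectangle; Taking the union: the regions partially overlap (shared area 389.07 mm²), so overlapping operands fuse into one piece — 1 connected region. Overall, the cross-section is a single solid region. The nearest boundary edge runs (-2.00, 0.00)→(-8.00, 1.61); distance from the point to it = 1.47 mm. The point is not inside any of the regions above, so it lies outside the cross-section (1.47 mm from the nearest boundary).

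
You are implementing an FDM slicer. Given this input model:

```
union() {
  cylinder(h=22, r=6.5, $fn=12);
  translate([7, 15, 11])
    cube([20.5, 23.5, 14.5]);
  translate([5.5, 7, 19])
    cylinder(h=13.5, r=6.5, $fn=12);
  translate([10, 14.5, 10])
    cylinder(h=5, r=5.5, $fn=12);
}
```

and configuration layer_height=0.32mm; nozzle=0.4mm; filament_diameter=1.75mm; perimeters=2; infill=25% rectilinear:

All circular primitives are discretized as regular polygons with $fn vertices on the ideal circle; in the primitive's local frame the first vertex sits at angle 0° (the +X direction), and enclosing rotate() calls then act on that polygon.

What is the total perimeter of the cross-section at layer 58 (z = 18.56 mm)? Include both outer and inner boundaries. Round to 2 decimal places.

At z = 18.56 mm: the cylinder: section is a regular 12-gon, circumradius r=6.5 (perimeter = 2·12·6.500·sin(180°/12) = 40.38 mm); the 20.5×23.5 cube at (7, 15) contributes its full rectangle (perimeter 88.00 mm); the cylinder at (5.5, 7) is absent (z outside [19, 32.5]); the cylinder at (10, 14.5) does not reach this height (z outside [10, 15]); Merging all regions: the 2 present regions are separate (no shared area or edge), so areas and boundary lengths simply add and each stays a separate island — boundary = 128.38 mm. Overall, the cross-section has 2 separate islands. Total boundary length (outer) = 128.38 mm.

128.38 mm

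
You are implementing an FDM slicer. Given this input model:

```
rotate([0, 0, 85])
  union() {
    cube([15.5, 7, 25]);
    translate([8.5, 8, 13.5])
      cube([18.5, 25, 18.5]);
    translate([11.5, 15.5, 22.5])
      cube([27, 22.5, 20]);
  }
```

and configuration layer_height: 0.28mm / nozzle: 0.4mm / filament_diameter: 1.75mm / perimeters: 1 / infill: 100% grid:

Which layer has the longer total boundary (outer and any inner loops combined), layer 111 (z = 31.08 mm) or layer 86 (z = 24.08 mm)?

Layer 111 (z = 31.08): the cube is not intersected at this z (z outside [0, 25]); the 18.5×25 cube at (8.5, 8) contributes its full rectangle (perimeter 87.00 mm); the cube at (11.5, 15.5) (footprint 27×22.5) is included at this height (perimeter 99.00 mm); Combining (union): the regions partially overlap (shared area 271.25 mm²), so the edge portions inside another operand are dropped and the merged outline is re-measured after clipping — boundary = 120.00 mm; (whole slice rotated 85° about Z — lengths, areas and connectivity unchanged). So its perimeter = 120.00 mm. Layer 86 (z = 24.08): the 15.5×7 cube contributes its full rectangle (perimeter 45.00 mm); the 18.5×25 cube at (8.5, 8) contributes its full rectangle (perimeter 87.00 mm); the cube at (11.5, 15.5) (footprint 27×22.5) is included at this height (perimeter 99.00 mm); Taking the union: the regions partially overlap (shared area 271.25 mm²), so the edge portions inside another operand are dropped and the merged outline is re-measured after clipping — boundary = 165.00 mm; (rotated 85° about Z; rotation is an isometry so areas/perimeters/island counts are preserved). So its perimeter = 165.00 mm. Layer 86 is larger (165.00 vs 120.00 mm).

layer 86 (z = 24.08 mm)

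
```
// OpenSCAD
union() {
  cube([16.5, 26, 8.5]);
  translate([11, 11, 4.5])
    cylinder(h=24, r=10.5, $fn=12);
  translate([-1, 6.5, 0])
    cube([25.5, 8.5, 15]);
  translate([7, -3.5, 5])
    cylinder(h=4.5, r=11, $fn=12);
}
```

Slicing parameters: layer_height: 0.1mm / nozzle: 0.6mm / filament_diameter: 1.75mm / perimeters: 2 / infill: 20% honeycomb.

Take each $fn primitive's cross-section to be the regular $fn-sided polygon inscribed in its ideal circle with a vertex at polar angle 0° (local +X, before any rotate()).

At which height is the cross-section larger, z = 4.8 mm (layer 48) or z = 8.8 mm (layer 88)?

Layer 48 (z = 4.8): the 16.5×26 cube contributes its full rectangle (area 429.00 mm²); the r=10.5 cylinder at (11, 11) contributes a regular 12-gon of circumradius 10.5 (area = (12/2)·10.500²·sin(360°/12) = 330.75 mm²); the cube at (-1, 6.5) is present — its section is the full 25.5×8.5 rectangle (area 216.75 mm²); the cylinder at (7, -3.5) is absent (z outside [5, 9.5]); Combining (union): the regions partially overlap — summed areas 976.50 mm² minus the doubly-counted overlap 450.62 mm² gives 525.88 mm² — area = 525.88 mm². So its area = 525.88 mm². Layer 88 (z = 8.8): the cube is absent (z outside [0, 8.5]); the cylinder at (11, 11): section is a regular 12-gon, circumradius r=10.5 (area = (12/2)·10.500²·sin(360°/12) = 330.75 mm²); the cube at (-1, 6.5) is present — its section is the full 25.5×8.5 rectangle (area 216.75 mm²); the cylinder at (7, -3.5): section is a regular 12-gon, circumradius r=11 (area = (12/2)·11.000²·sin(360°/12) = 363.00 mm²); Combining (union): the regions partially overlap — summed areas 910.50 mm² minus the doubly-counted overlap 228.98 mm² gives 681.52 mm² — area = 681.52 mm². So its area = 681.52 mm². Layer 88 is larger (681.52 vs 525.88 mm²).

layer 88 (z = 8.8 mm)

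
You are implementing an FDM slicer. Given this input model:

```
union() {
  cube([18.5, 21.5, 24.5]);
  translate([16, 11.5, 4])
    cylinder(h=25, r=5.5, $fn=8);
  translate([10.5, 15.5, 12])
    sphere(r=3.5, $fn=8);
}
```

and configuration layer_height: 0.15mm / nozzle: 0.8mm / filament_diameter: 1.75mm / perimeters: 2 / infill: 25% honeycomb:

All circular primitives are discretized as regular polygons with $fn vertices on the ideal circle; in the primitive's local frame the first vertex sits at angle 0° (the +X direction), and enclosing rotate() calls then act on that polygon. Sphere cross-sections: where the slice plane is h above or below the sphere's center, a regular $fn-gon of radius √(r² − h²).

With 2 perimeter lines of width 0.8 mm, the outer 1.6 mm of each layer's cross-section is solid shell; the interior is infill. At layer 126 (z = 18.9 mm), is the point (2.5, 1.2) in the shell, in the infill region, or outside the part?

shell

At z = 18.9 mm: the 18.5×21.5 cube contributes its full rectangle; the r=5.5 cylinder at (16, 11.5) contributes a regular 8-gon of circumradius 5.5; the sphere at (10.5, 15.5) is absent (|z−center|=6.900 > r=3.5); Combining (union): the regions partially overlap (shared area 67.69 mm²), so overlapping operands fuse into one piece — 1 connected region. Overall, the cross-section is a single solid region. The nearest boundary edge runs (18.50, 0.00)→(0.00, 0.00); distance from the point to it = 1.20 mm. The point is inside the cross-section, 1.20 mm from the nearest boundary — within the 1.6 mm shell band (2 × 0.8).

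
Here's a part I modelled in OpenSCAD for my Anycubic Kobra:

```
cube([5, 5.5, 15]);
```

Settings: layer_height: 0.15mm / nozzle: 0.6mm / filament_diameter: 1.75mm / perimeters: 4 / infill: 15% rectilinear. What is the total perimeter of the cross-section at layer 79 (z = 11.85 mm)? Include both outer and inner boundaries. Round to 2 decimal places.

21.00 mm

At z = 11.85 mm: the 5×5.5 cube contributes its full rectangle (perimeter 21.00 mm). Overall, the cross-section is a single solid region. Total boundary length (outer) = 21.00 mm.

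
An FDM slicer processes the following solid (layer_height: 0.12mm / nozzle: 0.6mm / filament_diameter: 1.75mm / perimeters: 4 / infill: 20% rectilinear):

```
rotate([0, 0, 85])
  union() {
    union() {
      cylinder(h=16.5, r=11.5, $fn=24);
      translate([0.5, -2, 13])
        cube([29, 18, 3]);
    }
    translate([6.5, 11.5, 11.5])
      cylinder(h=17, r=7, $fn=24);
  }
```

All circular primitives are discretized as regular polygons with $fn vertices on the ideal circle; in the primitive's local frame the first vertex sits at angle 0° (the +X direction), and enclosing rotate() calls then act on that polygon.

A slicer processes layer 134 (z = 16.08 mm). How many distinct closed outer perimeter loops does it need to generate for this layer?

1

At z = 16.08 mm: the r=11.5 cylinder gives a regular 24-gon of circumradius 11.5 (constant along its height); the cube at (0.5, -2) is absent (z outside [13, 16]); Taking the union: only the r=11.5 cylinder is present, so the union is just that shape — 1 connected region; the r=7 cylinder at (6.5, 11.5) gives a regular 24-gon of circumradius 7 (constant along its height); Taking the union: the regions partially overlap (shared area 43.65 mm²), so overlapping operands fuse into one piece — 1 connected region; (rotated 85° about Z; rotation is an isometry so areas/perimeters/island counts are preserved). The result has 1 disconnected region.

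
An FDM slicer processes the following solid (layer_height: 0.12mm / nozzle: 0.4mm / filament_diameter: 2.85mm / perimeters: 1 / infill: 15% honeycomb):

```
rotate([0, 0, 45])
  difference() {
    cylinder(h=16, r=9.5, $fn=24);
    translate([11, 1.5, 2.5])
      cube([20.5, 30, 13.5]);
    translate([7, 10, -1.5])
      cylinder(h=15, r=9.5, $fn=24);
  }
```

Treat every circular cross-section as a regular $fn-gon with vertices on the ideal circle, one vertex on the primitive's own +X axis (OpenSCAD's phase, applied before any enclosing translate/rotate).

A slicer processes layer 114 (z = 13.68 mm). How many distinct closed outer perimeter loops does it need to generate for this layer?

At z = 13.68 mm: the cylinder: section is a regular 24-gon, circumradius r=9.5; the cube at (11, 1.5) is present — its section is the full 20.5×30 rectangle; the cylinder at (7, 10) is absent (z outside [-1.5, 13.5]); Subtracting the remaining from the first: starting from the r=9.5 cylinder, the 20.5×30 cube at (11, 1.5) misses the remaining region (no effect) — 1 connected region; (rotated 45° about Z; rotation is an isometry so areas/perimeters/island counts are preserved). The result has 1 disconnected region.

1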